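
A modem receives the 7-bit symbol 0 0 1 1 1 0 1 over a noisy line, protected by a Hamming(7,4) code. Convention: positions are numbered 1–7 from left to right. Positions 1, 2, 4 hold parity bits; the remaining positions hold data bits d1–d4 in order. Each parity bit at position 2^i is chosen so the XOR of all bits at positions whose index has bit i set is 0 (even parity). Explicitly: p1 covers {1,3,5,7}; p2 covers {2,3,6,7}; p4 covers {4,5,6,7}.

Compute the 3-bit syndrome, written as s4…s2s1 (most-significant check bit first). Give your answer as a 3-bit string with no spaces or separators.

101

s1 (pos 1,3,5,7): 0⊕1⊕1⊕1 = 1
s2 (pos 2,3,6,7): 0⊕1⊕0⊕1 = 0
s4 (pos 4,5,6,7): 1⊕1⊕0⊕1 = 1
Syndrome s4…s1 = 101 → error at position 5.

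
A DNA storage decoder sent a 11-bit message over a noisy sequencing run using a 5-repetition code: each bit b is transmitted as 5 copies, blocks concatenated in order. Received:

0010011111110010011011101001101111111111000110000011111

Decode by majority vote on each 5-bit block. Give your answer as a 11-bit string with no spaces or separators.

01101011001

Block 1 (00100): 1 one → 0
Block 2 (11111): 5 ones → 1
Block 3 (11001): 3 ones → 1
Block 4 (00110): 2 ones → 0
Block 5 (11101): 4 ones → 1
Block 6 (00110): 2 ones → 0
Block 7 (11111): 5 ones → 1
Block 8 (11111): 5 ones → 1
Block 9 (00011): 2 ones → 0
Block 10 (00000): 0 ones → 0
Block 11 (11111): 5 ones → 1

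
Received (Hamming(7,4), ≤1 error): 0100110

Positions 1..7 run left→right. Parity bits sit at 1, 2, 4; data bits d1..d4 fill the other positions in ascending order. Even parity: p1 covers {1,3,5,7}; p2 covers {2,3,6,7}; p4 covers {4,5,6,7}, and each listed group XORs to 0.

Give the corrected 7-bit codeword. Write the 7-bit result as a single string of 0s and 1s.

1100110

s1 (pos 1,3,5,7): 0⊕0⊕1⊕0 = 1
s2 (pos 2,3,6,7): 1⊕0⊕1⊕0 = 0
s4 (pos 4,5,6,7): 0⊕1⊕1⊕0 = 0
Syndrome s4…s1 = 001 → error at position 1.
Flip position 1: 0100110 → 1100110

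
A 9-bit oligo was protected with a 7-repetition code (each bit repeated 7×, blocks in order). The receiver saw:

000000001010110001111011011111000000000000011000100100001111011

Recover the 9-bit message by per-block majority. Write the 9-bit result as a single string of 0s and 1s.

Block 1 (0000000): 0 ones → 0
Block 2 (0101011): 4 ones → 1
Block 3 (0001111): 4 ones → 1
Block 4 (0110111): 5 ones → 1
Block 5 (1100000): 2 ones → 0
Block 6 (0000000): 0 ones → 0
Block 7 (0110001): 3 ones → 0
Block 8 (0010000): 1 one → 0
Block 9 (1111011): 6 ones → 1

011100001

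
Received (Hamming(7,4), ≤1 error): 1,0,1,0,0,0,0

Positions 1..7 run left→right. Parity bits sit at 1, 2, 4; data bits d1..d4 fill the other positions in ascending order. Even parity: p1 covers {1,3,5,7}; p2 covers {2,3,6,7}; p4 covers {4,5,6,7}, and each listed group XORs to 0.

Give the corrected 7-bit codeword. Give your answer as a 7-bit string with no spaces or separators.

1110000

s1 (pos 1,3,5,7): 1⊕1⊕0⊕0 = 0
s2 (pos 2,3,6,7): 0⊕1⊕0⊕0 = 1
s4 (pos 4,5,6,7): 0⊕0⊕0⊕0 = 0
Syndrome s4…s1 = 010 → error at position 2.
Flip position 2: 1010000 → 1110000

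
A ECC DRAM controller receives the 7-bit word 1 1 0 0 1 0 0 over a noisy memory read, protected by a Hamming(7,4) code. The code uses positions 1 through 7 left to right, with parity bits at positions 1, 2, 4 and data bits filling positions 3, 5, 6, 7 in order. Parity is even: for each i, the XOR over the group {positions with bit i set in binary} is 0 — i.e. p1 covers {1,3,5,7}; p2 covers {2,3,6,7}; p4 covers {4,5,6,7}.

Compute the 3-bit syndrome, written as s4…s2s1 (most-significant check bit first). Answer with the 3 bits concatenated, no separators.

110

s1 (pos 1,3,5,7): 1⊕0⊕1⊕0 = 0
s2 (pos 2,3,6,7): 1⊕0⊕0⊕0 = 1
s4 (pos 4,5,6,7): 0⊕1⊕0⊕0 = 1
Syndrome s4…s1 = 110 → error at position 6.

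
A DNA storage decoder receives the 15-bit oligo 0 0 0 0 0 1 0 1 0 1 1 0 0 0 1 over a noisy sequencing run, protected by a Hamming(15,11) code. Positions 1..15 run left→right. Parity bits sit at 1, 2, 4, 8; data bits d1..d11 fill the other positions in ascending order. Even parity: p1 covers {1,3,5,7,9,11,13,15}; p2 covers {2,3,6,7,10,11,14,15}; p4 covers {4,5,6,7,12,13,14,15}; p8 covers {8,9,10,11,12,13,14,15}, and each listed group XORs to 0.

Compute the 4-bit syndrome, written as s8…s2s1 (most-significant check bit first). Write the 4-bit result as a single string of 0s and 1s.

0000

s1 (pos 1,3,5,7,9,11,13,15): 0⊕0⊕0⊕0⊕0⊕1⊕0⊕1 = 0
s2 (pos 2,3,6,7,10,11,14,15): 0⊕0⊕1⊕0⊕1⊕1⊕0⊕1 = 0
s4 (pos 4,5,6,7,12,13,14,15): 0⊕0⊕1⊕0⊕0⊕0⊕0⊕1 = 0
s8 (pos 8,9,10,11,12,13,14,15): 1⊕0⊕1⊕1⊕0⊕0⊕0⊕1 = 0
Syndrome s8…s1 = 0000 → no error.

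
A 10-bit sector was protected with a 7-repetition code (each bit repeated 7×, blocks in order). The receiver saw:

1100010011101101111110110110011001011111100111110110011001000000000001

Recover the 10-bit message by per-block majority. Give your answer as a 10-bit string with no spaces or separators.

Block 1 (1100010): 3 ones → 0
Block 2 (0111011): 5 ones → 1
Block 3 (0111111): 6 ones → 1
Block 4 (0110110): 4 ones → 1
Block 5 (0110010): 3 ones → 0
Block 6 (1111110): 6 ones → 1
Block 7 (0111110): 5 ones → 1
Block 8 (1100110): 4 ones → 1
Block 9 (0100000): 1 one → 0
Block 10 (0000001): 1 one → 0

0111011100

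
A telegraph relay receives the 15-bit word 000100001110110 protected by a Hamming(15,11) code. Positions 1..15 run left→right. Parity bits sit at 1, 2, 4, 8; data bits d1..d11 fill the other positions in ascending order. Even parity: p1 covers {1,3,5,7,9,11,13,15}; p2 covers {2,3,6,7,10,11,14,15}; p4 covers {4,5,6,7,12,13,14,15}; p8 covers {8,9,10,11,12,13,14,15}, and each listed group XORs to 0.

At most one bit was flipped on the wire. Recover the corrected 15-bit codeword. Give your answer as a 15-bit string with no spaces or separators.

000100001110111

s1 (pos 1,3,5,7,9,11,13,15): 0⊕0⊕0⊕0⊕1⊕1⊕1⊕0 = 1
s2 (pos 2,3,6,7,10,11,14,15): 0⊕0⊕0⊕0⊕1⊕1⊕1⊕0 = 1
s4 (pos 4,5,6,7,12,13,14,15): 1⊕0⊕0⊕0⊕0⊕1⊕1⊕0 = 1
s8 (pos 8,9,10,11,12,13,14,15): 0⊕1⊕1⊕1⊕0⊕1⊕1⊕0 = 1
Syndrome s8…s1 = 1111 → error at position 15.
Flip position 15: 000100001110110 → 000100001110111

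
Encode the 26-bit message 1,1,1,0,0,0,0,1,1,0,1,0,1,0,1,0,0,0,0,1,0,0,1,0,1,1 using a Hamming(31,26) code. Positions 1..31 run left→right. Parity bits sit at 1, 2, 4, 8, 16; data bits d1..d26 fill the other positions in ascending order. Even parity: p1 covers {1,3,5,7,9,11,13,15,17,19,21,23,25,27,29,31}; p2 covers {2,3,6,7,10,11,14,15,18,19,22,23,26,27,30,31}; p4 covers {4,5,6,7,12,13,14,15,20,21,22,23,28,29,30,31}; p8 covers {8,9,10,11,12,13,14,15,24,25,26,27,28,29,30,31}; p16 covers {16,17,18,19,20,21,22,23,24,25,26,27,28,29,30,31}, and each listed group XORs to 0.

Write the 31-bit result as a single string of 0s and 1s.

Place data at non-parity positions: p1 p2 1 p4 1 1 0 p8 0 0 0 1 1 0 1 p16 0 1 0 1 0 0 0 0 1 0 0 1 0 1 1
p1 (pos 1,3,5,7,9,11,13,15,17,19,21,23,25,27,29,31): XOR of data positions = 1⊕1⊕0⊕0⊕0⊕1⊕1⊕0⊕0⊕0⊕0⊕1⊕0⊕0⊕1 = 0
p2 (pos 2,3,6,7,10,11,14,15,18,19,22,23,26,27,30,31): XOR of data positions = 1⊕1⊕0⊕0⊕0⊕0⊕1⊕1⊕0⊕0⊕0⊕0⊕0⊕1⊕1 = 0
p4 (pos 4,5,6,7,12,13,14,15,20,21,22,23,28,29,30,31): XOR of data positions = 1⊕1⊕0⊕1⊕1⊕0⊕1⊕1⊕0⊕0⊕0⊕1⊕0⊕1⊕1 = 1
p8 (pos 8,9,10,11,12,13,14,15,24,25,26,27,28,29,30,31): XOR of data positions = 0⊕0⊕0⊕1⊕1⊕0⊕1⊕0⊕1⊕0⊕0⊕1⊕0⊕1⊕1 = 1
p16 (pos 16,17,18,19,20,21,22,23,24,25,26,27,28,29,30,31): XOR of data positions = 0⊕1⊕0⊕1⊕0⊕0⊕0⊕0⊕1⊕0⊕0⊕1⊕0⊕1⊕1 = 0
Codeword: 0011110100011010010100001001011

0011110100011010010100001001011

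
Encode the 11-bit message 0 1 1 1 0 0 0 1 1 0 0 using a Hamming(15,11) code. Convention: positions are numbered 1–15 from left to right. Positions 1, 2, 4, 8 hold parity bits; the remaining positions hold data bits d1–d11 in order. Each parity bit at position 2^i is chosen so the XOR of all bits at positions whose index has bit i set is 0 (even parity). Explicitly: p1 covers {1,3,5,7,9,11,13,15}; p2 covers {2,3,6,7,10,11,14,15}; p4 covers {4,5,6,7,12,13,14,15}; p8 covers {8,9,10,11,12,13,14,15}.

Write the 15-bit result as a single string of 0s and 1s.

100111100001100

Place data at non-parity positions: p1 p2 0 p4 1 1 1 p8 0 0 0 1 1 0 0
p1 (pos 1,3,5,7,9,11,13,15): XOR of data positions = 0⊕1⊕1⊕0⊕0⊕1⊕0 = 1
p2 (pos 2,3,6,7,10,11,14,15): XOR of data positions = 0⊕1⊕1⊕0⊕0⊕0⊕0 = 0
p4 (pos 4,5,6,7,12,13,14,15): XOR of data positions = 1⊕1⊕1⊕1⊕1⊕0⊕0 = 1
p8 (pos 8,9,10,11,12,13,14,15): XOR of data positions = 0⊕0⊕0⊕1⊕1⊕0⊕0 = 0
Codeword: 100111100001100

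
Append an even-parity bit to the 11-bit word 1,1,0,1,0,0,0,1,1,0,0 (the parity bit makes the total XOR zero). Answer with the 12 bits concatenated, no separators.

XOR of the 11 data bits: 1⊕1⊕0⊕1⊕0⊕0⊕0⊕1⊕1⊕0⊕0 = 1
Parity bit = 1 (so all 12 bits XOR to 0).

110100011001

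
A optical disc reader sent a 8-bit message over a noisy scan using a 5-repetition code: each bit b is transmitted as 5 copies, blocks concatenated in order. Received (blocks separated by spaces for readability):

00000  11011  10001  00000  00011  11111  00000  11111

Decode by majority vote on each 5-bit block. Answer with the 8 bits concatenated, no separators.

Block 1 (00000): 0 ones → 0
Block 2 (11011): 4 ones → 1
Block 3 (10001): 2 ones → 0
Block 4 (00000): 0 ones → 0
Block 5 (00011): 2 ones → 0
Block 6 (11111): 5 ones → 1
Block 7 (00000): 0 ones → 0
Block 8 (11111): 5 ones → 1

01000101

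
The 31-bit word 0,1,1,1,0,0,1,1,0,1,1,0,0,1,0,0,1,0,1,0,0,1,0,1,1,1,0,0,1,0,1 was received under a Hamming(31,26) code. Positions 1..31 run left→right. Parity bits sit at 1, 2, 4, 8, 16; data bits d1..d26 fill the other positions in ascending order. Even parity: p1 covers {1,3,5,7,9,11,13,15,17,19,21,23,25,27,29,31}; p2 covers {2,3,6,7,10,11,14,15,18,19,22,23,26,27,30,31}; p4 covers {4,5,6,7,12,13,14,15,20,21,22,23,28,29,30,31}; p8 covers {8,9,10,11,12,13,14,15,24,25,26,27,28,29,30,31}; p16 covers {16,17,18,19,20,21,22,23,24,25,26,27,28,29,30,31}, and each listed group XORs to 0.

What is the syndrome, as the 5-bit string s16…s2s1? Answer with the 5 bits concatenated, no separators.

01000

s1 (pos 1,3,5,7,9,11,13,15,17,19,21,23,25,27,29,31): 0⊕1⊕0⊕1⊕0⊕1⊕0⊕0⊕1⊕1⊕0⊕0⊕1⊕0⊕1⊕1 = 0
s2 (pos 2,3,6,7,10,11,14,15,18,19,22,23,26,27,30,31): 1⊕1⊕0⊕1⊕1⊕1⊕1⊕0⊕0⊕1⊕1⊕0⊕1⊕0⊕0⊕1 = 0
s4 (pos 4,5,6,7,12,13,14,15,20,21,22,23,28,29,30,31): 1⊕0⊕0⊕1⊕0⊕0⊕1⊕0⊕0⊕0⊕1⊕0⊕0⊕1⊕0⊕1 = 0
s8 (pos 8,9,10,11,12,13,14,15,24,25,26,27,28,29,30,31): 1⊕0⊕1⊕1⊕0⊕0⊕1⊕0⊕1⊕1⊕1⊕0⊕0⊕1⊕0⊕1 = 1
s16 (pos 16,17,18,19,20,21,22,23,24,25,26,27,28,29,30,31): 0⊕1⊕0⊕1⊕0⊕0⊕1⊕0⊕1⊕1⊕1⊕0⊕0⊕1⊕0⊕1 = 0
Syndrome s16…s1 = 01000 → error at position 8.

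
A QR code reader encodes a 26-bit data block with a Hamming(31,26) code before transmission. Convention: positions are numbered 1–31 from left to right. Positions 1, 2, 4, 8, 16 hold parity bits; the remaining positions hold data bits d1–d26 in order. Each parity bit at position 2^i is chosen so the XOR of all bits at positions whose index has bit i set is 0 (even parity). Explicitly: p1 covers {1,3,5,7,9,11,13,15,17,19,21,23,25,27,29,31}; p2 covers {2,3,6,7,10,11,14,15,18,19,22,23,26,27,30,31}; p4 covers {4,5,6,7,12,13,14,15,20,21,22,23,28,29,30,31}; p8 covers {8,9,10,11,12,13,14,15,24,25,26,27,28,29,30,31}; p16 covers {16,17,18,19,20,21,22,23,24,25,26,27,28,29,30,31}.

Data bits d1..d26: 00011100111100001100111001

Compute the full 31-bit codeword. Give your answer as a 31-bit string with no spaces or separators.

Place data at non-parity positions: p1 p2 0 p4 0 0 1 p8 1 1 0 0 1 1 1 p16 1 0 0 0 0 1 1 0 0 1 1 1 0 0 1
p1 (pos 1,3,5,7,9,11,13,15,17,19,21,23,25,27,29,31): XOR of data positions = 0⊕0⊕1⊕1⊕0⊕1⊕1⊕1⊕0⊕0⊕1⊕0⊕1⊕0⊕1 = 0
p2 (pos 2,3,6,7,10,11,14,15,18,19,22,23,26,27,30,31): XOR of data positions = 0⊕0⊕1⊕1⊕0⊕1⊕1⊕0⊕0⊕1⊕1⊕1⊕1⊕0⊕1 = 1
p4 (pos 4,5,6,7,12,13,14,15,20,21,22,23,28,29,30,31): XOR of data positions = 0⊕0⊕1⊕0⊕1⊕1⊕1⊕0⊕0⊕1⊕1⊕1⊕0⊕0⊕1 = 0
p8 (pos 8,9,10,11,12,13,14,15,24,25,26,27,28,29,30,31): XOR of data positions = 1⊕1⊕0⊕0⊕1⊕1⊕1⊕0⊕0⊕1⊕1⊕1⊕0⊕0⊕1 = 1
p16 (pos 16,17,18,19,20,21,22,23,24,25,26,27,28,29,30,31): XOR of data positions = 1⊕0⊕0⊕0⊕0⊕1⊕1⊕0⊕0⊕1⊕1⊕1⊕0⊕0⊕1 = 1
Codeword: 0100001111001111100001100111001

0100001111001111100001100111001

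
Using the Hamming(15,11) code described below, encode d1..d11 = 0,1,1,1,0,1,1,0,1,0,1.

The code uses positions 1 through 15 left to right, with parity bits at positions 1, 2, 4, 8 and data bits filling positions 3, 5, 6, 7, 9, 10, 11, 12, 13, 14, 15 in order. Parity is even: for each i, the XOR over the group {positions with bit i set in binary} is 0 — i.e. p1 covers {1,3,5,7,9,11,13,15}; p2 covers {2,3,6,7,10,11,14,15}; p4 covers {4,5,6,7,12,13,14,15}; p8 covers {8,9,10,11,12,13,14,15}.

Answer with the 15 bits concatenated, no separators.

Place data at non-parity positions: p1 p2 0 p4 1 1 1 p8 0 1 1 0 1 0 1
p1 (pos 1,3,5,7,9,11,13,15): XOR of data positions = 0⊕1⊕1⊕0⊕1⊕1⊕1 = 1
p2 (pos 2,3,6,7,10,11,14,15): XOR of data positions = 0⊕1⊕1⊕1⊕1⊕0⊕1 = 1
p4 (pos 4,5,6,7,12,13,14,15): XOR of data positions = 1⊕1⊕1⊕0⊕1⊕0⊕1 = 1
p8 (pos 8,9,10,11,12,13,14,15): XOR of data positions = 0⊕1⊕1⊕0⊕1⊕0⊕1 = 0
Codeword: 110111100110101

110111100110101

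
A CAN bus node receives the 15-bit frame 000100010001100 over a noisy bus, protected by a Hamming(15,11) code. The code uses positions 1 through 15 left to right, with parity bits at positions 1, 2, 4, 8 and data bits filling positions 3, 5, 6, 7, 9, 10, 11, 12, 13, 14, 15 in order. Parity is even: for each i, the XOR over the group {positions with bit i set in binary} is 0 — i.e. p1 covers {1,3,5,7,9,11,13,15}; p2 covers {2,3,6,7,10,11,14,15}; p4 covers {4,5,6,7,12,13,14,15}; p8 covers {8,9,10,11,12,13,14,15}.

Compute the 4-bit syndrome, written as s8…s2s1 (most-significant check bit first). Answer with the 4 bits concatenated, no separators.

1101

s1 (pos 1,3,5,7,9,11,13,15): 0⊕0⊕0⊕0⊕0⊕0⊕1⊕0 = 1
s2 (pos 2,3,6,7,10,11,14,15): 0⊕0⊕0⊕0⊕0⊕0⊕0⊕0 = 0
s4 (pos 4,5,6,7,12,13,14,15): 1⊕0⊕0⊕0⊕1⊕1⊕0⊕0 = 1
s8 (pos 8,9,10,11,12,13,14,15): 1⊕0⊕0⊕0⊕1⊕1⊕0⊕0 = 1
Syndrome s8…s1 = 1101 → error at position 13.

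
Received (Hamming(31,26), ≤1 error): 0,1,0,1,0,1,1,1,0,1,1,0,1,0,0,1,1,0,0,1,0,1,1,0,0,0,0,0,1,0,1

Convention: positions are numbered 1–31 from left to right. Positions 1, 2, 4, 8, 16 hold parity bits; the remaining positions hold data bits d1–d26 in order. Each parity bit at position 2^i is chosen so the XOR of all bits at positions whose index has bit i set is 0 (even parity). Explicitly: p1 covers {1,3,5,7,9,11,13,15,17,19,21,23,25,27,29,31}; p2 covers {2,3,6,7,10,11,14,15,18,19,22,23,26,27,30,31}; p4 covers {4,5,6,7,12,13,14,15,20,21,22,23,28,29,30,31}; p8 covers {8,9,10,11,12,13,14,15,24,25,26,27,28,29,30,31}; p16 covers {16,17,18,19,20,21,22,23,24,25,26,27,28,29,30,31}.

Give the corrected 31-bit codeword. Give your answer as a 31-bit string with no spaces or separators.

s1 (pos 1,3,5,7,9,11,13,15,17,19,21,23,25,27,29,31): 0⊕0⊕0⊕1⊕0⊕1⊕1⊕0⊕1⊕0⊕0⊕1⊕0⊕0⊕1⊕1 = 1
s2 (pos 2,3,6,7,10,11,14,15,18,19,22,23,26,27,30,31): 1⊕0⊕1⊕1⊕1⊕1⊕0⊕0⊕0⊕0⊕1⊕1⊕0⊕0⊕0⊕1 = 0
s4 (pos 4,5,6,7,12,13,14,15,20,21,22,23,28,29,30,31): 1⊕0⊕1⊕1⊕0⊕1⊕0⊕0⊕1⊕0⊕1⊕1⊕0⊕1⊕0⊕1 = 1
s8 (pos 8,9,10,11,12,13,14,15,24,25,26,27,28,29,30,31): 1⊕0⊕1⊕1⊕0⊕1⊕0⊕0⊕0⊕0⊕0⊕0⊕0⊕1⊕0⊕1 = 0
s16 (pos 16,17,18,19,20,21,22,23,24,25,26,27,28,29,30,31): 1⊕1⊕0⊕0⊕1⊕0⊕1⊕1⊕0⊕0⊕0⊕0⊕0⊕1⊕0⊕1 = 1
Syndrome s16…s1 = 10101 → error at position 21.
Flip position 21: 0101011101101001100101100000101 → 0101011101101001100111100000101

0101011101101001100111100000101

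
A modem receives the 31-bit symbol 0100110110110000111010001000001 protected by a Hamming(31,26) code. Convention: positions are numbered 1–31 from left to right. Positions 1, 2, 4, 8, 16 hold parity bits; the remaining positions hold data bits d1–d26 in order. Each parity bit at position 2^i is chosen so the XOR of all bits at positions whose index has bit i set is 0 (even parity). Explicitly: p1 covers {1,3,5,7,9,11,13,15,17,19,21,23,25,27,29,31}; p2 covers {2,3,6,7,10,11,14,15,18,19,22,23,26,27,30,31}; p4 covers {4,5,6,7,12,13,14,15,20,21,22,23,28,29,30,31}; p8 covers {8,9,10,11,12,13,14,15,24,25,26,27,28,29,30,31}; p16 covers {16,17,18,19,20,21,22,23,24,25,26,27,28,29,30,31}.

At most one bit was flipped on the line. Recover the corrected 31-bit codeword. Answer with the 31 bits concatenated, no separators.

s1 (pos 1,3,5,7,9,11,13,15,17,19,21,23,25,27,29,31): 0⊕0⊕1⊕0⊕1⊕1⊕0⊕0⊕1⊕1⊕1⊕0⊕1⊕0⊕0⊕1 = 0
s2 (pos 2,3,6,7,10,11,14,15,18,19,22,23,26,27,30,31): 1⊕0⊕1⊕0⊕0⊕1⊕0⊕0⊕1⊕1⊕0⊕0⊕0⊕0⊕0⊕1 = 0
s4 (pos 4,5,6,7,12,13,14,15,20,21,22,23,28,29,30,31): 0⊕1⊕1⊕0⊕1⊕0⊕0⊕0⊕0⊕1⊕0⊕0⊕0⊕0⊕0⊕1 = 1
s8 (pos 8,9,10,11,12,13,14,15,24,25,26,27,28,29,30,31): 1⊕1⊕0⊕1⊕1⊕0⊕0⊕0⊕0⊕1⊕0⊕0⊕0⊕0⊕0⊕1 = 0
s16 (pos 16,17,18,19,20,21,22,23,24,25,26,27,28,29,30,31): 0⊕1⊕1⊕1⊕0⊕1⊕0⊕0⊕0⊕1⊕0⊕0⊕0⊕0⊕0⊕1 = 0
Syndrome s16…s1 = 00100 → error at position 4.
Flip position 4: 0100110110110000111010001000001 → 0101110110110000111010001000001

0101110110110000111010001000001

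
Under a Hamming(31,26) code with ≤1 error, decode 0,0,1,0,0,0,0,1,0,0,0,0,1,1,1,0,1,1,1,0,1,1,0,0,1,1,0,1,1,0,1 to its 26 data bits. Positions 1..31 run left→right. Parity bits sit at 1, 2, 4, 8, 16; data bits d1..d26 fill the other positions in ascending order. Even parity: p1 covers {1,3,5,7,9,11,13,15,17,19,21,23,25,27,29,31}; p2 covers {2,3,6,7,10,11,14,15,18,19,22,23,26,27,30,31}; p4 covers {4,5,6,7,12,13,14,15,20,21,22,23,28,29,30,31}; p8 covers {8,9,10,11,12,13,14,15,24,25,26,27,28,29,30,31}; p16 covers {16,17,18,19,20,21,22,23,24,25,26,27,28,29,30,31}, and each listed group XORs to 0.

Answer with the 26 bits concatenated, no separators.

s1 (pos 1,3,5,7,9,11,13,15,17,19,21,23,25,27,29,31): 0⊕1⊕0⊕0⊕0⊕0⊕1⊕1⊕1⊕1⊕1⊕0⊕1⊕0⊕1⊕1 = 1
s2 (pos 2,3,6,7,10,11,14,15,18,19,22,23,26,27,30,31): 0⊕1⊕0⊕0⊕0⊕0⊕1⊕1⊕1⊕1⊕1⊕0⊕1⊕0⊕0⊕1 = 0
s4 (pos 4,5,6,7,12,13,14,15,20,21,22,23,28,29,30,31): 0⊕0⊕0⊕0⊕0⊕1⊕1⊕1⊕0⊕1⊕1⊕0⊕1⊕1⊕0⊕1 = 0
s8 (pos 8,9,10,11,12,13,14,15,24,25,26,27,28,29,30,31): 1⊕0⊕0⊕0⊕0⊕1⊕1⊕1⊕0⊕1⊕1⊕0⊕1⊕1⊕0⊕1 = 1
s16 (pos 16,17,18,19,20,21,22,23,24,25,26,27,28,29,30,31): 0⊕1⊕1⊕1⊕0⊕1⊕1⊕0⊕0⊕1⊕1⊕0⊕1⊕1⊕0⊕1 = 0
Syndrome s16…s1 = 01001 → error at position 9.
Flip position 9: 0010000100001110111011001101101 → 0010000110001110111011001101101
Read data bits from positions 3,5,6,7,9,10,11,12,13,14,15,17,18,19,20,21,22,23,24,25,26,27,28,29,30,31: 10001000111111011001101101

10001000111111011001101101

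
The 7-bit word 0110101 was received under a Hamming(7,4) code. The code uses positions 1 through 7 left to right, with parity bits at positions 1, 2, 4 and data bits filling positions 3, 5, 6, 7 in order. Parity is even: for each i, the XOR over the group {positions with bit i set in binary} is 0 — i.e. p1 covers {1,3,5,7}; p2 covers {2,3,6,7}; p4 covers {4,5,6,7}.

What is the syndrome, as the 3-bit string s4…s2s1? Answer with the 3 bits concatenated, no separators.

s1 (pos 1,3,5,7): 0⊕1⊕1⊕1 = 1
s2 (pos 2,3,6,7): 1⊕1⊕0⊕1 = 1
s4 (pos 4,5,6,7): 0⊕1⊕0⊕1 = 0
Syndrome s4…s1 = 011 → error at position 3.

011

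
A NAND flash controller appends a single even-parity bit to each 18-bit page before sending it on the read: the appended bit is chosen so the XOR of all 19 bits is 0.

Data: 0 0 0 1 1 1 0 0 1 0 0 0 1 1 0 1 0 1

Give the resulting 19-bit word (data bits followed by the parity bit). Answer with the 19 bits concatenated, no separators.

0001110010001101010

XOR of the 18 data bits: 0⊕0⊕0⊕1⊕1⊕1⊕0⊕0⊕1⊕0⊕0⊕0⊕1⊕1⊕0⊕1⊕0⊕1 = 0
Parity bit = 0 (so all 19 bits XOR to 0).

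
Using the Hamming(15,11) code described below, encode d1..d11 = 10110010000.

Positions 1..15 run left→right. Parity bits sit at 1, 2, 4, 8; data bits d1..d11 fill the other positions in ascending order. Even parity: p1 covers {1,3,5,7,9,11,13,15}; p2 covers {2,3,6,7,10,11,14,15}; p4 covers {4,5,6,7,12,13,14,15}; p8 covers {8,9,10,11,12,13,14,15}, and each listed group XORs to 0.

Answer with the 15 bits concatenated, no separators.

Place data at non-parity positions: p1 p2 1 p4 0 1 1 p8 0 0 1 0 0 0 0
p1 (pos 1,3,5,7,9,11,13,15): XOR of data positions = 1⊕0⊕1⊕0⊕1⊕0⊕0 = 1
p2 (pos 2,3,6,7,10,11,14,15): XOR of data positions = 1⊕1⊕1⊕0⊕1⊕0⊕0 = 0
p4 (pos 4,5,6,7,12,13,14,15): XOR of data positions = 0⊕1⊕1⊕0⊕0⊕0⊕0 = 0
p8 (pos 8,9,10,11,12,13,14,15): XOR of data positions = 0⊕0⊕1⊕0⊕0⊕0⊕0 = 1
Codeword: 101001110010000

101001110010000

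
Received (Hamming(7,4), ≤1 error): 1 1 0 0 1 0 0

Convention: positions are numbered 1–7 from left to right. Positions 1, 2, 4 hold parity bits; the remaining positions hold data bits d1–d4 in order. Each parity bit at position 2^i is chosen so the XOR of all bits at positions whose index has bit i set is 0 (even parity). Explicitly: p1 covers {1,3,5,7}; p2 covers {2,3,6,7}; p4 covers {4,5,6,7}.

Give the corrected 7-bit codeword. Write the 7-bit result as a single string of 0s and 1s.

s1 (pos 1,3,5,7): 1⊕0⊕1⊕0 = 0
s2 (pos 2,3,6,7): 1⊕0⊕0⊕0 = 1
s4 (pos 4,5,6,7): 0⊕1⊕0⊕0 = 1
Syndrome s4…s1 = 110 → error at position 6.
Flip position 6: 1100100 → 1100110

1100110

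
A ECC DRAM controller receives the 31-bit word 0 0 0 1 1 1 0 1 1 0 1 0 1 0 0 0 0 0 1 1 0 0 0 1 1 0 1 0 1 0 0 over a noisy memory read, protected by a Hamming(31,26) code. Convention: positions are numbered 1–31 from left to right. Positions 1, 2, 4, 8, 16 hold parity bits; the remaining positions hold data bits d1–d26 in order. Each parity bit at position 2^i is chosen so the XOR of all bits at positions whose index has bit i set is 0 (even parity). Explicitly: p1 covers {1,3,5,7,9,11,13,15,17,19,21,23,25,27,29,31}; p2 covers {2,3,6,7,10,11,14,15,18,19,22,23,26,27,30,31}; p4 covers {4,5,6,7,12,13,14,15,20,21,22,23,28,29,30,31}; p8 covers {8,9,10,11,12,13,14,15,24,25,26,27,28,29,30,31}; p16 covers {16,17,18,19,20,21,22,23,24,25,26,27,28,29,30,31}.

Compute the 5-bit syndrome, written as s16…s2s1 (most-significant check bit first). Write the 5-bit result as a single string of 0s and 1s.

00000

s1 (pos 1,3,5,7,9,11,13,15,17,19,21,23,25,27,29,31): 0⊕0⊕1⊕0⊕1⊕1⊕1⊕0⊕0⊕1⊕0⊕0⊕1⊕1⊕1⊕0 = 0
s2 (pos 2,3,6,7,10,11,14,15,18,19,22,23,26,27,30,31): 0⊕0⊕1⊕0⊕0⊕1⊕0⊕0⊕0⊕1⊕0⊕0⊕0⊕1⊕0⊕0 = 0
s4 (pos 4,5,6,7,12,13,14,15,20,21,22,23,28,29,30,31): 1⊕1⊕1⊕0⊕0⊕1⊕0⊕0⊕1⊕0⊕0⊕0⊕0⊕1⊕0⊕0 = 0
s8 (pos 8,9,10,11,12,13,14,15,24,25,26,27,28,29,30,31): 1⊕1⊕0⊕1⊕0⊕1⊕0⊕0⊕1⊕1⊕0⊕1⊕0⊕1⊕0⊕0 = 0
s16 (pos 16,17,18,19,20,21,22,23,24,25,26,27,28,29,30,31): 0⊕0⊕0⊕1⊕1⊕0⊕0⊕0⊕1⊕1⊕0⊕1⊕0⊕1⊕0⊕0 = 0
Syndrome s16…s1 = 00000 → no error.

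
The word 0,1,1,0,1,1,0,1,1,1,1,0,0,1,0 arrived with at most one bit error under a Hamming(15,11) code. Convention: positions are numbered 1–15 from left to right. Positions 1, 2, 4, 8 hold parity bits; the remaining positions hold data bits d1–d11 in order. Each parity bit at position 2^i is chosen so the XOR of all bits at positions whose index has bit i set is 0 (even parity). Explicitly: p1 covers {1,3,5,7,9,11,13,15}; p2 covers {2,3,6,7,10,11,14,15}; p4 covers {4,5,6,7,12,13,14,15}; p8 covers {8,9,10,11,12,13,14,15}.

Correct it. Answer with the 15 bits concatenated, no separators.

s1 (pos 1,3,5,7,9,11,13,15): 0⊕1⊕1⊕0⊕1⊕1⊕0⊕0 = 0
s2 (pos 2,3,6,7,10,11,14,15): 1⊕1⊕1⊕0⊕1⊕1⊕1⊕0 = 0
s4 (pos 4,5,6,7,12,13,14,15): 0⊕1⊕1⊕0⊕0⊕0⊕1⊕0 = 1
s8 (pos 8,9,10,11,12,13,14,15): 1⊕1⊕1⊕1⊕0⊕0⊕1⊕0 = 1
Syndrome s8…s1 = 1100 → error at position 12.
Flip position 12: 011011011110010 → 011011011111010

011011011111010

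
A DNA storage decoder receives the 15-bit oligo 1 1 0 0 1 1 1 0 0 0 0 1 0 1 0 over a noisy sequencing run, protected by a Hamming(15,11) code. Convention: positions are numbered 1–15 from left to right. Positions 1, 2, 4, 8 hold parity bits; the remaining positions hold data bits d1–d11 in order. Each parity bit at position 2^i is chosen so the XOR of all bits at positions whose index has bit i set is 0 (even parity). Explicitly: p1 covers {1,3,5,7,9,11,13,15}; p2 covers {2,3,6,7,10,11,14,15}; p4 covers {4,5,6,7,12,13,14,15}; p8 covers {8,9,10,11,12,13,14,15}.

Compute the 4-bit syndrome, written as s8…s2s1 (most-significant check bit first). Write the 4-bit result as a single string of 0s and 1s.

0101

s1 (pos 1,3,5,7,9,11,13,15): 1⊕0⊕1⊕1⊕0⊕0⊕0⊕0 = 1
s2 (pos 2,3,6,7,10,11,14,15): 1⊕0⊕1⊕1⊕0⊕0⊕1⊕0 = 0
s4 (pos 4,5,6,7,12,13,14,15): 0⊕1⊕1⊕1⊕1⊕0⊕1⊕0 = 1
s8 (pos 8,9,10,11,12,13,14,15): 0⊕0⊕0⊕0⊕1⊕0⊕1⊕0 = 0
Syndrome s8…s1 = 0101 → error at position 5.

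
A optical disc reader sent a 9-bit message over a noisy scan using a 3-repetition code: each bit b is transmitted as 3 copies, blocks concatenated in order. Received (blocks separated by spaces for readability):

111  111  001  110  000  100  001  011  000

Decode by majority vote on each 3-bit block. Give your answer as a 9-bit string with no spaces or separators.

110100010

Block 1 (111): 3 ones → 1
Block 2 (111): 3 ones → 1
Block 3 (001): 1 one → 0
Block 4 (110): 2 ones → 1
Block 5 (000): 0 ones → 0
Block 6 (100): 1 one → 0
Block 7 (001): 1 one → 0
Block 8 (011): 2 ones → 1
Block 9 (000): 0 ones → 0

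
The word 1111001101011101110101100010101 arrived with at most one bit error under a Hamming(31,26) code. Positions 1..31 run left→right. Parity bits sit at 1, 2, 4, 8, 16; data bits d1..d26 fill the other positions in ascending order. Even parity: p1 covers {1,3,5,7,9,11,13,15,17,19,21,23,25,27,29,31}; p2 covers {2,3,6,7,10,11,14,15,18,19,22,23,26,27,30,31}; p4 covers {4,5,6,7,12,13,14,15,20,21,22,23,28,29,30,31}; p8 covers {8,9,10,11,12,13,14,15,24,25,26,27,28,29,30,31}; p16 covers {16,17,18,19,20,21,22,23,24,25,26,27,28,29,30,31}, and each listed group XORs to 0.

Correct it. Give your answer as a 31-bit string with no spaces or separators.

s1 (pos 1,3,5,7,9,11,13,15,17,19,21,23,25,27,29,31): 1⊕1⊕0⊕1⊕0⊕0⊕1⊕0⊕1⊕0⊕0⊕1⊕0⊕1⊕1⊕1 = 1
s2 (pos 2,3,6,7,10,11,14,15,18,19,22,23,26,27,30,31): 1⊕1⊕0⊕1⊕1⊕0⊕1⊕0⊕1⊕0⊕1⊕1⊕0⊕1⊕0⊕1 = 0
s4 (pos 4,5,6,7,12,13,14,15,20,21,22,23,28,29,30,31): 1⊕0⊕0⊕1⊕1⊕1⊕1⊕0⊕1⊕0⊕1⊕1⊕0⊕1⊕0⊕1 = 0
s8 (pos 8,9,10,11,12,13,14,15,24,25,26,27,28,29,30,31): 1⊕0⊕1⊕0⊕1⊕1⊕1⊕0⊕0⊕0⊕0⊕1⊕0⊕1⊕0⊕1 = 0
s16 (pos 16,17,18,19,20,21,22,23,24,25,26,27,28,29,30,31): 1⊕1⊕1⊕0⊕1⊕0⊕1⊕1⊕0⊕0⊕0⊕1⊕0⊕1⊕0⊕1 = 1
Syndrome s16…s1 = 10001 → error at position 17.
Flip position 17: 1111001101011101110101100010101 → 1111001101011101010101100010101

1111001101011101010101100010101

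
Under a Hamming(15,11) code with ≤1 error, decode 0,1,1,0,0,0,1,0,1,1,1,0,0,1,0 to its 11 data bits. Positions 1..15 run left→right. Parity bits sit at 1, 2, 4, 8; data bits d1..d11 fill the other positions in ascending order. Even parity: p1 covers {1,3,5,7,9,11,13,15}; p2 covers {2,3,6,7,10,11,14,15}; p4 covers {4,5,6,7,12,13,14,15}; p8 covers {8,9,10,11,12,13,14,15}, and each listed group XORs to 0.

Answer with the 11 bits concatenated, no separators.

10011110010

s1 (pos 1,3,5,7,9,11,13,15): 0⊕1⊕0⊕1⊕1⊕1⊕0⊕0 = 0
s2 (pos 2,3,6,7,10,11,14,15): 1⊕1⊕0⊕1⊕1⊕1⊕1⊕0 = 0
s4 (pos 4,5,6,7,12,13,14,15): 0⊕0⊕0⊕1⊕0⊕0⊕1⊕0 = 0
s8 (pos 8,9,10,11,12,13,14,15): 0⊕1⊕1⊕1⊕0⊕0⊕1⊕0 = 0
Syndrome s8…s1 = 0000 → no error.
Read data bits from positions 3,5,6,7,9,10,11,12,13,14,15: 10011110010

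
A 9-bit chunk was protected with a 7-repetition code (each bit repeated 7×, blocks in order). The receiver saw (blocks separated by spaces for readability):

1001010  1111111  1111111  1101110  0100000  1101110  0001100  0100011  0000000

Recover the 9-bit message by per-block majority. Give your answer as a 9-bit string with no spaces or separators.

011101000

Block 1 (1001010): 3 ones → 0
Block 2 (1111111): 7 ones → 1
Block 3 (1111111): 7 ones → 1
Block 4 (1101110): 5 ones → 1
Block 5 (0100000): 1 one → 0
Block 6 (1101110): 5 ones → 1
Block 7 (0001100): 2 ones → 0
Block 8 (0100011): 3 ones → 0
Block 9 (0000000): 0 ones → 0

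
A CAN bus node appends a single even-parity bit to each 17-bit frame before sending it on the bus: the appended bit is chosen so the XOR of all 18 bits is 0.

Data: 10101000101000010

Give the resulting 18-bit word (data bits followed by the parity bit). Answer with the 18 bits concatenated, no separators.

101010001010000100

XOR of the 17 data bits: 1⊕0⊕1⊕0⊕1⊕0⊕0⊕0⊕1⊕0⊕1⊕0⊕0⊕0⊕0⊕1⊕0 = 0
Parity bit = 0 (so all 18 bits XOR to 0).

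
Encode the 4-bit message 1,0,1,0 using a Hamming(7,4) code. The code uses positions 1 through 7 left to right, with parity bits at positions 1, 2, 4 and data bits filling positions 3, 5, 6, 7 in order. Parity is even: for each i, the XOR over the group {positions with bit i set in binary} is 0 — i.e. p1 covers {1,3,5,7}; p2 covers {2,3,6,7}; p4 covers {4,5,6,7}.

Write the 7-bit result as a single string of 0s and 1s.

Place data at non-parity positions: p1 p2 1 p4 0 1 0
p1 (pos 1,3,5,7): XOR of data positions = 1⊕0⊕0 = 1
p2 (pos 2,3,6,7): XOR of data positions = 1⊕1⊕0 = 0
p4 (pos 4,5,6,7): XOR of data positions = 0⊕1⊕0 = 1
Codeword: 1011010

1011010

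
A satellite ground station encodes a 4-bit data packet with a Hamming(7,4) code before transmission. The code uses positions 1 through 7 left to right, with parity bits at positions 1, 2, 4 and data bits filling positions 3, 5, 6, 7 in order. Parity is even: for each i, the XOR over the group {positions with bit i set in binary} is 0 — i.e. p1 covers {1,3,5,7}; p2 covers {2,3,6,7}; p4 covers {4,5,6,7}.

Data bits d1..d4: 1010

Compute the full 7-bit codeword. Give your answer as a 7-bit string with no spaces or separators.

1011010

Place data at non-parity positions: p1 p2 1 p4 0 1 0
p1 (pos 1,3,5,7): XOR of data positions = 1⊕0⊕0 = 1
p2 (pos 2,3,6,7): XOR of data positions = 1⊕1⊕0 = 0
p4 (pos 4,5,6,7): XOR of data positions = 0⊕1⊕0 = 1
Codeword: 1011010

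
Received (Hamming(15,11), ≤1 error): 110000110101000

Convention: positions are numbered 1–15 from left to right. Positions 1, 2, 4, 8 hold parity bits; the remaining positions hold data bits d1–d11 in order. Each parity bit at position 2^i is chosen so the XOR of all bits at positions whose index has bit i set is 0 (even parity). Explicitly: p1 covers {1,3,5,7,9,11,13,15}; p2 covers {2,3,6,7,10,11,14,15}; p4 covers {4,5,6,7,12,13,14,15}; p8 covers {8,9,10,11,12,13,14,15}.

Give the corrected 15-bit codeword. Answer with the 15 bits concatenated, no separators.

s1 (pos 1,3,5,7,9,11,13,15): 1⊕0⊕0⊕1⊕0⊕0⊕0⊕0 = 0
s2 (pos 2,3,6,7,10,11,14,15): 1⊕0⊕0⊕1⊕1⊕0⊕0⊕0 = 1
s4 (pos 4,5,6,7,12,13,14,15): 0⊕0⊕0⊕1⊕1⊕0⊕0⊕0 = 0
s8 (pos 8,9,10,11,12,13,14,15): 1⊕0⊕1⊕0⊕1⊕0⊕0⊕0 = 1
Syndrome s8…s1 = 1010 → error at position 10.
Flip position 10: 110000110101000 → 110000110001000

110000110001000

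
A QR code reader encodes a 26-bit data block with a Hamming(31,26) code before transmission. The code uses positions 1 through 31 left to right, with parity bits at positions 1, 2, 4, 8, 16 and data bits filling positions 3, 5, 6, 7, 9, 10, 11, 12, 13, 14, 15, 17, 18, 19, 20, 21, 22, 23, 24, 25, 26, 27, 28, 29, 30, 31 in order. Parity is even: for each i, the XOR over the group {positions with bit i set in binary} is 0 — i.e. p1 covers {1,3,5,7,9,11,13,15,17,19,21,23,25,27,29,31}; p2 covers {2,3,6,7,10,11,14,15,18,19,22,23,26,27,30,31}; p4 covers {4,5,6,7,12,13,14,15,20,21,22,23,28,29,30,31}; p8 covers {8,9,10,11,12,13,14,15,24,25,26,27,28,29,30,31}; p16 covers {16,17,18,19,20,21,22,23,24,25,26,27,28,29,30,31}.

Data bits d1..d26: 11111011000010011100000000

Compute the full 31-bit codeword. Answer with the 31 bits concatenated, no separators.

Place data at non-parity positions: p1 p2 1 p4 1 1 1 p8 1 0 1 1 0 0 0 p16 0 1 0 0 1 1 1 0 0 0 0 0 0 0 0
p1 (pos 1,3,5,7,9,11,13,15,17,19,21,23,25,27,29,31): XOR of data positions = 1⊕1⊕1⊕1⊕1⊕0⊕0⊕0⊕0⊕1⊕1⊕0⊕0⊕0⊕0 = 1
p2 (pos 2,3,6,7,10,11,14,15,18,19,22,23,26,27,30,31): XOR of data positions = 1⊕1⊕1⊕0⊕1⊕0⊕0⊕1⊕0⊕1⊕1⊕0⊕0⊕0⊕0 = 1
p4 (pos 4,5,6,7,12,13,14,15,20,21,22,23,28,29,30,31): XOR of data positions = 1⊕1⊕1⊕1⊕0⊕0⊕0⊕0⊕1⊕1⊕1⊕0⊕0⊕0⊕0 = 1
p8 (pos 8,9,10,11,12,13,14,15,24,25,26,27,28,29,30,31): XOR of data positions = 1⊕0⊕1⊕1⊕0⊕0⊕0⊕0⊕0⊕0⊕0⊕0⊕0⊕0⊕0 = 1
p16 (pos 16,17,18,19,20,21,22,23,24,25,26,27,28,29,30,31): XOR of data positions = 0⊕1⊕0⊕0⊕1⊕1⊕1⊕0⊕0⊕0⊕0⊕0⊕0⊕0⊕0 = 0
Codeword: 1111111110110000010011100000000

1111111110110000010011100000000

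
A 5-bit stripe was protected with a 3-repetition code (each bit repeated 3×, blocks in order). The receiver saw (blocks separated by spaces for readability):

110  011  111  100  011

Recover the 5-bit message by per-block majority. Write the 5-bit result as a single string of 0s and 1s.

11101

Block 1 (110): 2 ones → 1
Block 2 (011): 2 ones → 1
Block 3 (111): 3 ones → 1
Block 4 (100): 1 one → 0
Block 5 (011): 2 ones → 1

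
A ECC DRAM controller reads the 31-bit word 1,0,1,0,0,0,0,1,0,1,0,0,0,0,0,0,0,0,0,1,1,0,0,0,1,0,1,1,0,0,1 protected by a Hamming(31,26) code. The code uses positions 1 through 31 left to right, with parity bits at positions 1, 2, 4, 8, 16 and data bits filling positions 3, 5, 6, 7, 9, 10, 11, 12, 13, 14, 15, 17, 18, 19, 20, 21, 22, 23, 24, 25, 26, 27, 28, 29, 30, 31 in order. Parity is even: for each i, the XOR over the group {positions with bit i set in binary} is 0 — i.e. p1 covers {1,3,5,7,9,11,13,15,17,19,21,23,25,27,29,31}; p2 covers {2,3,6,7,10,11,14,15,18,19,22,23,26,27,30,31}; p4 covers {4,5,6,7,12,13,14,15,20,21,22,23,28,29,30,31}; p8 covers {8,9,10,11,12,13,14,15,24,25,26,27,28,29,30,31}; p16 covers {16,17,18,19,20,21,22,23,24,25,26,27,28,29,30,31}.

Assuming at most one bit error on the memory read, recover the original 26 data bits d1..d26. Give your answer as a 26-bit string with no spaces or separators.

s1 (pos 1,3,5,7,9,11,13,15,17,19,21,23,25,27,29,31): 1⊕1⊕0⊕0⊕0⊕0⊕0⊕0⊕0⊕0⊕1⊕0⊕1⊕1⊕0⊕1 = 0
s2 (pos 2,3,6,7,10,11,14,15,18,19,22,23,26,27,30,31): 0⊕1⊕0⊕0⊕1⊕0⊕0⊕0⊕0⊕0⊕0⊕0⊕0⊕1⊕0⊕1 = 0
s4 (pos 4,5,6,7,12,13,14,15,20,21,22,23,28,29,30,31): 0⊕0⊕0⊕0⊕0⊕0⊕0⊕0⊕1⊕1⊕0⊕0⊕1⊕0⊕0⊕1 = 0
s8 (pos 8,9,10,11,12,13,14,15,24,25,26,27,28,29,30,31): 1⊕0⊕1⊕0⊕0⊕0⊕0⊕0⊕0⊕1⊕0⊕1⊕1⊕0⊕0⊕1 = 0
s16 (pos 16,17,18,19,20,21,22,23,24,25,26,27,28,29,30,31): 0⊕0⊕0⊕0⊕1⊕1⊕0⊕0⊕0⊕1⊕0⊕1⊕1⊕0⊕0⊕1 = 0
Syndrome s16…s1 = 00000 → no error.
Read data bits from positions 3,5,6,7,9,10,11,12,13,14,15,17,18,19,20,21,22,23,24,25,26,27,28,29,30,31: 10000100000000110001011001

10000100000000110001011001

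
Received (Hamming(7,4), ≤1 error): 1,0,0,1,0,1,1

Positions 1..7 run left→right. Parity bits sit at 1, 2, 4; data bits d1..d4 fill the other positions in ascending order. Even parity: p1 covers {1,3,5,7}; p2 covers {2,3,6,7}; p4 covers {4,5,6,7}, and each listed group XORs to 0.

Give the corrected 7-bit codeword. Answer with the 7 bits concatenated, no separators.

1000011

s1 (pos 1,3,5,7): 1⊕0⊕0⊕1 = 0
s2 (pos 2,3,6,7): 0⊕0⊕1⊕1 = 0
s4 (pos 4,5,6,7): 1⊕0⊕1⊕1 = 1
Syndrome s4…s1 = 100 → error at position 4.
Flip position 4: 1001011 → 1000011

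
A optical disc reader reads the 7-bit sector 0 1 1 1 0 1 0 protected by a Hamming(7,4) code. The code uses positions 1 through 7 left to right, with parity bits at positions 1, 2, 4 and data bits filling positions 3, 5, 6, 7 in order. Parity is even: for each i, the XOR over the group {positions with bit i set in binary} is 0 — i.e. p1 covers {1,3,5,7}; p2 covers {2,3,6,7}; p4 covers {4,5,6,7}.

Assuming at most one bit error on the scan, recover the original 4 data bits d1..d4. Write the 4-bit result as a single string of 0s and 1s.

s1 (pos 1,3,5,7): 0⊕1⊕0⊕0 = 1
s2 (pos 2,3,6,7): 1⊕1⊕1⊕0 = 1
s4 (pos 4,5,6,7): 1⊕0⊕1⊕0 = 0
Syndrome s4…s1 = 011 → error at position 3.
Flip position 3: 0111010 → 0101010
Read data bits from positions 3,5,6,7: 0010

0010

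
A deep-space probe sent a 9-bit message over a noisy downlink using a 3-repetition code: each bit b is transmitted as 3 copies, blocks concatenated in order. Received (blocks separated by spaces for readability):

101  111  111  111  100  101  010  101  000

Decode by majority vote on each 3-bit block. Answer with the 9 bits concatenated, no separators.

Block 1 (101): 2 ones → 1
Block 2 (111): 3 ones → 1
Block 3 (111): 3 ones → 1
Block 4 (111): 3 ones → 1
Block 5 (100): 1 one → 0
Block 6 (101): 2 ones → 1
Block 7 (010): 1 one → 0
Block 8 (101): 2 ones → 1
Block 9 (000): 0 ones → 0

111101010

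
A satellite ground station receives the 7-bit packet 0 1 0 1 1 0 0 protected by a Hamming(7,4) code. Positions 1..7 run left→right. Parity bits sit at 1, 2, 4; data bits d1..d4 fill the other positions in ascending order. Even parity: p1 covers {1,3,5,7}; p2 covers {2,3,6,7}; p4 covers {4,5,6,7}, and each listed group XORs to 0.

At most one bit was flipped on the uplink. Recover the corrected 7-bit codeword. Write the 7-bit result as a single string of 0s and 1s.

s1 (pos 1,3,5,7): 0⊕0⊕1⊕0 = 1
s2 (pos 2,3,6,7): 1⊕0⊕0⊕0 = 1
s4 (pos 4,5,6,7): 1⊕1⊕0⊕0 = 0
Syndrome s4…s1 = 011 → error at position 3.
Flip position 3: 0101100 → 0111100

0111100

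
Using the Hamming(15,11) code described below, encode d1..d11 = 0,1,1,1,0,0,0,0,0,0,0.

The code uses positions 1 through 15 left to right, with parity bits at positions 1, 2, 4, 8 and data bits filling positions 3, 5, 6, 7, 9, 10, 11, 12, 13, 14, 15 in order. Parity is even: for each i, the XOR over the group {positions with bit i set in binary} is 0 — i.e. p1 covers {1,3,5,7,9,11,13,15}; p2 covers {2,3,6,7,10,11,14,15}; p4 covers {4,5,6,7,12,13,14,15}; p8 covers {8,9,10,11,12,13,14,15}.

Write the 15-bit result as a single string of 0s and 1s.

Place data at non-parity positions: p1 p2 0 p4 1 1 1 p8 0 0 0 0 0 0 0
p1 (pos 1,3,5,7,9,11,13,15): XOR of data positions = 0⊕1⊕1⊕0⊕0⊕0⊕0 = 0
p2 (pos 2,3,6,7,10,11,14,15): XOR of data positions = 0⊕1⊕1⊕0⊕0⊕0⊕0 = 0
p4 (pos 4,5,6,7,12,13,14,15): XOR of data positions = 1⊕1⊕1⊕0⊕0⊕0⊕0 = 1
p8 (pos 8,9,10,11,12,13,14,15): XOR of data positions = 0⊕0⊕0⊕0⊕0⊕0⊕0 = 0
Codeword: 000111100000000

000111100000000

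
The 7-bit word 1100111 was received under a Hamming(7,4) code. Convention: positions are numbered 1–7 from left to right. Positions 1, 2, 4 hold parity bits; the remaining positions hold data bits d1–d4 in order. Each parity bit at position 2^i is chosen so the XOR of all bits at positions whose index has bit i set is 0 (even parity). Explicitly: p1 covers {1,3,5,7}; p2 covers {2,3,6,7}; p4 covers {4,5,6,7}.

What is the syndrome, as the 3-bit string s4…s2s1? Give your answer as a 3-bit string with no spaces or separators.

s1 (pos 1,3,5,7): 1⊕0⊕1⊕1 = 1
s2 (pos 2,3,6,7): 1⊕0⊕1⊕1 = 1
s4 (pos 4,5,6,7): 0⊕1⊕1⊕1 = 1
Syndrome s4…s1 = 111 → error at position 7.

111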